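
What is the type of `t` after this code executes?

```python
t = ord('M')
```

ord() returns int (Unicode code point)

int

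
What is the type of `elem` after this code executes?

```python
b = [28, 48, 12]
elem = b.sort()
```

list.sort() returns None (sorts in place)

NoneType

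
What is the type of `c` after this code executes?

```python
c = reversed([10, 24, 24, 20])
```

reversed() on a list returns a list_reverseiterator

list_reverseiterator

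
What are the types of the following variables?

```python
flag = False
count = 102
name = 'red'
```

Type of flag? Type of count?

flag is bool; count is int

bool, int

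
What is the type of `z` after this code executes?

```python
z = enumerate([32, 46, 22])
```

enumerate() returns an enumerate iterator object

enumerate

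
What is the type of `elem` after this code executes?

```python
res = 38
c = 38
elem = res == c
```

Equality comparison returns bool

bool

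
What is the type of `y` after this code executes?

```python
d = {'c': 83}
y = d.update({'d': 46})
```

dict.update() returns None

NoneType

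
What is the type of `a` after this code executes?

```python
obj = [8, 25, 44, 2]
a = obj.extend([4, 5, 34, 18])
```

list.extend() returns None

NoneType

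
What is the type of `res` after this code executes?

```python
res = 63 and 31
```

'and' returns the last value when all truthy (31, which is int)

int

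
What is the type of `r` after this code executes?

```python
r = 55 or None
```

'or' returns first truthy value (55, int)

int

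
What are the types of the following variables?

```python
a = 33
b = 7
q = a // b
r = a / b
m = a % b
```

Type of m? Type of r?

int % int returns int; int / int returns float

int, float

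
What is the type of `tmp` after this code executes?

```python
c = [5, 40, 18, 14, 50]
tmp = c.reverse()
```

list.reverse() returns None

NoneType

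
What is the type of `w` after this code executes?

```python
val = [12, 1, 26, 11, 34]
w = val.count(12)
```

list.count() returns int

int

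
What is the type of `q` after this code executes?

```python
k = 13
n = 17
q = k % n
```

int % int returns int (13 % 17 = 13)

int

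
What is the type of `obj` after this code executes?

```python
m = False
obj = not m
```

'not' always returns bool

bool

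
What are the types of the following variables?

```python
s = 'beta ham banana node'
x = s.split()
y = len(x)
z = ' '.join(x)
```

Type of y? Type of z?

len() returns int; str.join() returns str

int, str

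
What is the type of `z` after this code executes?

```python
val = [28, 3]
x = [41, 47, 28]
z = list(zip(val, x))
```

list(zip(...)) returns a list of tuples

list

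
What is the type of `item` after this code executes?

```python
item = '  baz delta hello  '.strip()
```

str.strip() returns str

str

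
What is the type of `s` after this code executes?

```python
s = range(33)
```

range() returns a range object

range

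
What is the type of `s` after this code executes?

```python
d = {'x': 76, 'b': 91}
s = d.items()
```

dict.items() returns a dict_items view

dict_items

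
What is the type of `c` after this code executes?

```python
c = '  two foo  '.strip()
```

str.strip() returns str

str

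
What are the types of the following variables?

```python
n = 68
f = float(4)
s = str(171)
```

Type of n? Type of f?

n is int; f is float

int, float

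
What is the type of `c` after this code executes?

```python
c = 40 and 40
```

'and' returns the last value when all truthy (40, which is int)

int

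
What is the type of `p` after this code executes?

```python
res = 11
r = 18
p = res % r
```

int % int returns int (11 % 18 = 11)

int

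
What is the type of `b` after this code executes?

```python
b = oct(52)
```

oct() returns str representation

str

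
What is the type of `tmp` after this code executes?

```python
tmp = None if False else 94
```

Ternary: condition is False, else branch (94) taken → int

int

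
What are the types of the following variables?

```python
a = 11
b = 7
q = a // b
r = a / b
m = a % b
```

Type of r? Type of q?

int / int returns float; int // int returns int

float, int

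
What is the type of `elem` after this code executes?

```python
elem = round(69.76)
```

round() with no ndigits arg returns int

int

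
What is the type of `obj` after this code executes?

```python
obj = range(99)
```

range() returns a range object

range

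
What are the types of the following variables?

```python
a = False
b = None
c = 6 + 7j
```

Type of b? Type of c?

b is NoneType; c is complex

NoneType, complex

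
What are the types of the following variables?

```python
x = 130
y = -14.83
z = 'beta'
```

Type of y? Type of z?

y is float; z is str

float, str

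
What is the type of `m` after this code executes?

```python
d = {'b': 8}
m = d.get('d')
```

dict.get() returns None when key 'd' is not found and no default given

NoneType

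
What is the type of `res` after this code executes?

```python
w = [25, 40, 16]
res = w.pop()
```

list.pop() returns the popped element (int here)

int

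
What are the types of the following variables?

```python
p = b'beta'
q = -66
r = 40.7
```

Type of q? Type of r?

q is int; r is float

int, float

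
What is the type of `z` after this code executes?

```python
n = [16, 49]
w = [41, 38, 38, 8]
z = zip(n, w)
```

zip() returns a zip iterator object

zip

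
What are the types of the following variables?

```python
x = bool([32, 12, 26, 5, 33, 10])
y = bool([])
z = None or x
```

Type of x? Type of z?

bool() returns bool; None or <bool> returns the bool

bool, bool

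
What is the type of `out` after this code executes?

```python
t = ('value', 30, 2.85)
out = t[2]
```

Index 2 of tuple is 2.85 which is float

float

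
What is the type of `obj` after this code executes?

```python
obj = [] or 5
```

'or' returns first truthy value (5, which is int)

int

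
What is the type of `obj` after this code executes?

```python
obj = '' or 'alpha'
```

'or' returns first truthy value ('alpha', which is str)

str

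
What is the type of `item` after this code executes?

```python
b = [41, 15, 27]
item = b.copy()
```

list.copy() returns list

list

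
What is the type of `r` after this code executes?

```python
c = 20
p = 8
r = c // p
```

int // int returns int (20 // 8 = 2)

int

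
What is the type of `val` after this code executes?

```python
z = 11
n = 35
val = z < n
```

Comparison operators return bool

bool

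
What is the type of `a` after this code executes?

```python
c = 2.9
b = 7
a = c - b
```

float - int returns float (2.9 - 7 = -4.1)

float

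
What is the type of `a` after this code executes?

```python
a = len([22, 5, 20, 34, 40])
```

len() always returns int

int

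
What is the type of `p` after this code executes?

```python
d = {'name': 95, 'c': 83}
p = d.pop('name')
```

dict.pop() returns the value (int)

int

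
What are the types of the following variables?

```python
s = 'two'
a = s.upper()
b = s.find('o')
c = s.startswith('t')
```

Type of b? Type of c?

str.find() returns int; str.startswith() returns bool

int, bool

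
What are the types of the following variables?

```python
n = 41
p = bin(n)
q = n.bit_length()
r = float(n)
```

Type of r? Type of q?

float() returns float; int.bit_length() returns int

float, int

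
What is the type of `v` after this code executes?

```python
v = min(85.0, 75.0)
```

min() of floats returns float

float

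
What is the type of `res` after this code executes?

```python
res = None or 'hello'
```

'or' with None returns the other value ('hello', str)

str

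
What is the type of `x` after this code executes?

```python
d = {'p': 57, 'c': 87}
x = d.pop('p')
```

dict.pop() returns the value (int)

int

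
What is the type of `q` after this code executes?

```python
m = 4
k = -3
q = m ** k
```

int ** negative int returns float

float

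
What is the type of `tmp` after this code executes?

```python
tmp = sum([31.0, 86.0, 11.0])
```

sum() of floats returns float

float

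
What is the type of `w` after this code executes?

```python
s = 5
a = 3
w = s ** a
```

int ** positive int returns int (5 ** 3 = 125)

int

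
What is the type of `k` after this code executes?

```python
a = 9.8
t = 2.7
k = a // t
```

float // float returns float (floor division preserves float type)

float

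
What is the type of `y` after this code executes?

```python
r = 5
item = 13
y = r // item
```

int // int returns int (5 // 13 = 0)

int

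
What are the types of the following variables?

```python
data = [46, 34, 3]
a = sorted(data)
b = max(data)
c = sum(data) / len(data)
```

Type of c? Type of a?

int / int returns float; sorted() returns list

float, list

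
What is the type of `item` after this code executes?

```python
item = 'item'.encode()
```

str.encode() returns bytes

bytes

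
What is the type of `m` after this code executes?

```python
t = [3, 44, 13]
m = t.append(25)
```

list.append() returns None (mutates in place)

NoneType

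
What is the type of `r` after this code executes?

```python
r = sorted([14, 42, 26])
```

sorted() always returns list

list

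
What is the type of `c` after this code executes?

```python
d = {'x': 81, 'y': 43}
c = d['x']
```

Accessing dict[str, int] with key 'x' returns int value 81

int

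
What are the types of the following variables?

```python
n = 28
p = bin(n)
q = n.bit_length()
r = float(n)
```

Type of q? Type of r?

int.bit_length() returns int; float() returns float

int, float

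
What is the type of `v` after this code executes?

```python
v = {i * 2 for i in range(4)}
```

A set comprehension {expr for x in iterable} produces a set

set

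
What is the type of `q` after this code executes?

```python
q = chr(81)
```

chr() returns str (single character)

str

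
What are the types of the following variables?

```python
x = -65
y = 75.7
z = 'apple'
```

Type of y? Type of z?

y is float; z is str

float, str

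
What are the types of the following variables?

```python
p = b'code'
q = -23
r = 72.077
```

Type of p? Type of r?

p is bytes; r is float

bytes, float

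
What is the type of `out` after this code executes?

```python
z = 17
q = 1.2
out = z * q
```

int * float returns float (17 * 1.2 = 20.4)

float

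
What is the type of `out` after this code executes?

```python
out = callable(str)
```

callable() returns bool

bool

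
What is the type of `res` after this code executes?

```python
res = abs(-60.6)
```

abs() of float returns float

float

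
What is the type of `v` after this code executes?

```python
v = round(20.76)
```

round() with no ndigits arg returns int

int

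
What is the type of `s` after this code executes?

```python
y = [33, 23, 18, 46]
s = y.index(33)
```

list.index() returns int

int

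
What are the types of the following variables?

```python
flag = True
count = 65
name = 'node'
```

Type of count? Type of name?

count is int; name is str

int, str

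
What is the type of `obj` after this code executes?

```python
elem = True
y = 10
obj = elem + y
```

bool + int returns int (True is 1, so 1 + 10 = 11)

int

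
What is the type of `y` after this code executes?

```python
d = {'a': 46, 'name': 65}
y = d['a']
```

Accessing dict[str, int] with key 'a' returns int value 46

int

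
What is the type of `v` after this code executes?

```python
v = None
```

None has type NoneType

NoneType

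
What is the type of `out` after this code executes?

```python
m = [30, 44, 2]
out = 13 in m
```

'in' operator returns bool

bool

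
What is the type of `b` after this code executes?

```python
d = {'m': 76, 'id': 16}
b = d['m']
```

Accessing dict[str, int] with key 'm' returns int value 76

int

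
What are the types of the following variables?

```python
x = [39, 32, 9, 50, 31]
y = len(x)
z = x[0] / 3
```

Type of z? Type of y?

int / int returns float; len() returns int

float, int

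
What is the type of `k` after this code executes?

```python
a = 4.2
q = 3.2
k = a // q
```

float // float returns float (floor division preserves float type)

float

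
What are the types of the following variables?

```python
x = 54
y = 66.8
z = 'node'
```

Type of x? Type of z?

x is int; z is str

int, str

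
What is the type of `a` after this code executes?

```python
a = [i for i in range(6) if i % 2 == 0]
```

A list comprehension [...] produces a list

list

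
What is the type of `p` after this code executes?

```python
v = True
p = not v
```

'not' always returns bool

bool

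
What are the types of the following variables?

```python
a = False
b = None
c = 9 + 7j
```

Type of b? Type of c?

b is NoneType; c is complex

NoneType, complex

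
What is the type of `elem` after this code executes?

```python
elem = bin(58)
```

bin() returns str representation

str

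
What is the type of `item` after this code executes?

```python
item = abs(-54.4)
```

abs() of float returns float

float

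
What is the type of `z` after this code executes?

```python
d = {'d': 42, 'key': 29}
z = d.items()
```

dict.items() returns a dict_items view

dict_items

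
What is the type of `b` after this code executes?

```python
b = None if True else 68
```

Ternary: condition is True, if branch (None) taken → NoneType

NoneType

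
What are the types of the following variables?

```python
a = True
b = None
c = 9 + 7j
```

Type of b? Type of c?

b is NoneType; c is complex

NoneType, complex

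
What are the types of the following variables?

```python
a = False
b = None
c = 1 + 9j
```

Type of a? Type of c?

a is bool; c is complex

bool, complex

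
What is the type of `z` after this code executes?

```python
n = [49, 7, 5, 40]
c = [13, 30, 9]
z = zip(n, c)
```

zip() returns a zip iterator object

zip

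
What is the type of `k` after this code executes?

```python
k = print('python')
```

print() returns None

NoneType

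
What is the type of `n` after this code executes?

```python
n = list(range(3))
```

list(range(...)) returns list

list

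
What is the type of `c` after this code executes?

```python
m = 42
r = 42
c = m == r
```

Equality comparison returns bool

bool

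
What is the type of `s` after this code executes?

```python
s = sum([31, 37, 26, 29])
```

sum() of ints returns int

int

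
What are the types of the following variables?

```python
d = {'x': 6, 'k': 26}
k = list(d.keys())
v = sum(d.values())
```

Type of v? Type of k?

sum of int values returns int; list(...) returns list

int, list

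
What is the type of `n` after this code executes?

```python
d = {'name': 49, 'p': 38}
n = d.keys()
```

.keys() returns a dict_keys view object

dict_keys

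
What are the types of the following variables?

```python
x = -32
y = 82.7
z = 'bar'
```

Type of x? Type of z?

x is int; z is str

int, str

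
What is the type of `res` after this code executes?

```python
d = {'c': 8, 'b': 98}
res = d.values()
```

.values() returns a dict_values view object

dict_values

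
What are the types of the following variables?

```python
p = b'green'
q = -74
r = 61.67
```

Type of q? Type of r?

q is int; r is float

int, float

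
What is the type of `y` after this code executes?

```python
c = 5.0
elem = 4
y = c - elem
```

float - int returns float (5.0 - 4 = 1.0)

float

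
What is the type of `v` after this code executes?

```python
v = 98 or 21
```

'or' returns the first truthy value (98, which is int)

int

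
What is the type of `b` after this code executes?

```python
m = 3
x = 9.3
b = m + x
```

int + float returns float (3 + 9.3 = 12.3)

float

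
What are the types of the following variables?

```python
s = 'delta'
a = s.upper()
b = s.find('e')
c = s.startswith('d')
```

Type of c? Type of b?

str.startswith() returns bool; str.find() returns int

bool, int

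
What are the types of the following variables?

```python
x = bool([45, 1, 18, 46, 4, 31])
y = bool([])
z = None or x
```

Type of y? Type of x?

bool() returns bool; bool() returns bool

bool, bool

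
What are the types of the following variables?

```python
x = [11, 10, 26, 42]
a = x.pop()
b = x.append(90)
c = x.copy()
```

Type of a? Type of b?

list.pop() returns the element (int); list.append() returns None

int, NoneType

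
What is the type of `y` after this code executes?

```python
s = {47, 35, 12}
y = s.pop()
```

Popping from a set of ints returns int

int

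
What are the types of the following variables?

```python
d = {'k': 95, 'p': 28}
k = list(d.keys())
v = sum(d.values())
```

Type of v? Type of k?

sum of int values returns int; list(...) returns list

int, list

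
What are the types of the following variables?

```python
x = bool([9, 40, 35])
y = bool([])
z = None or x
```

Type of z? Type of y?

None or <bool> returns the bool; bool() returns bool

bool, bool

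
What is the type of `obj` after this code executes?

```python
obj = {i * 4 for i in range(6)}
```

A set comprehension {expr for x in iterable} produces a set

set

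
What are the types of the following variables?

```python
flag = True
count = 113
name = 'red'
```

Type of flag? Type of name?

flag is bool; name is str

bool, str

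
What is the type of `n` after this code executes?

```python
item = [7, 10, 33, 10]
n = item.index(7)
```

list.index() returns int

int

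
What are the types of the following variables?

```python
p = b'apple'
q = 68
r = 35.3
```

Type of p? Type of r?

p is bytes; r is float

bytes, float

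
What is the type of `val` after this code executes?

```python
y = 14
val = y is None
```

'is' comparison returns bool

bool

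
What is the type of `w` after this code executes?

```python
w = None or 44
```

'or' with None returns the other value (44, int)

int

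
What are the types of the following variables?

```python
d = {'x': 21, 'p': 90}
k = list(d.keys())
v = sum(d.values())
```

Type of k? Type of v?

list(...) returns list; sum of int values returns int

list, int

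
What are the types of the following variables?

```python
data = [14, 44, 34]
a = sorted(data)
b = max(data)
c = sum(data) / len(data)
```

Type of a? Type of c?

sorted() returns list; int / int returns float

list, float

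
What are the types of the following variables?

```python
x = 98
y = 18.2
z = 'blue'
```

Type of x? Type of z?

x is int; z is str

int, str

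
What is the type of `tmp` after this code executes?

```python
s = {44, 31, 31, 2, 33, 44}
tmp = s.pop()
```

Popping from a set of ints returns int

int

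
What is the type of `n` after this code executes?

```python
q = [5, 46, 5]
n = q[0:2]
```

Slicing a list always returns a list

list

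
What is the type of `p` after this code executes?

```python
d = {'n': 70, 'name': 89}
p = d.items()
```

dict.items() returns a dict_items view

dict_items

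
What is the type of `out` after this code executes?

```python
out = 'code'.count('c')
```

str.count() returns int

int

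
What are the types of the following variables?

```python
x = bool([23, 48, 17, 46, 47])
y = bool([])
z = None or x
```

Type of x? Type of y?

bool() returns bool; bool() returns bool

bool, bool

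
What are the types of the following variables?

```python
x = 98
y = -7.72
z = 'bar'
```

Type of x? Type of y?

x is int; y is float

int, float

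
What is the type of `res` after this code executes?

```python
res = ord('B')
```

ord() returns int (Unicode code point)

int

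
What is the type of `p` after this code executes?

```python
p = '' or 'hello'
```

'or' returns first truthy value ('hello', which is str)

str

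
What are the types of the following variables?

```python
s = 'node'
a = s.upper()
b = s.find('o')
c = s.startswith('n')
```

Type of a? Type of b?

str.upper() returns str; str.find() returns int

str, int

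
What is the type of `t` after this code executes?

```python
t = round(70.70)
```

round() with no ndigits arg returns int

int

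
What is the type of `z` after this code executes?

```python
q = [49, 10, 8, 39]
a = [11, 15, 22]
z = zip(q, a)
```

zip() returns a zip iterator object

zip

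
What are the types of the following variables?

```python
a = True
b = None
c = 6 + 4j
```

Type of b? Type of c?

b is NoneType; c is complex

NoneType, complex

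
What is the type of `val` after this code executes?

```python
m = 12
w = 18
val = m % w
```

int % int returns int (12 % 18 = 12)

int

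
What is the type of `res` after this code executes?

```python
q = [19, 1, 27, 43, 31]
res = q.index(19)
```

list.index() returns int

int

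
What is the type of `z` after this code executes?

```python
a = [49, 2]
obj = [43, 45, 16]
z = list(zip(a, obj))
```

list(zip(...)) returns a list of tuples

list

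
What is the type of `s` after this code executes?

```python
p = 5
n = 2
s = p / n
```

int / int always returns float in Python 3 (5 / 2 = 2.5)

float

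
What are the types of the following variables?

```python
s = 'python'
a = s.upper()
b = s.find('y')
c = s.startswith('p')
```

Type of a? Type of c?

str.upper() returns str; str.startswith() returns bool

str, bool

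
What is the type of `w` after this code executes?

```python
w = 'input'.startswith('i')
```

str.startswith() returns bool

bool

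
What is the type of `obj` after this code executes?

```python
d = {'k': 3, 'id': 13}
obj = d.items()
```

dict.items() returns a dict_items view

dict_items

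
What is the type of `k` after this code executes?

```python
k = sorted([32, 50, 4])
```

sorted() always returns list

list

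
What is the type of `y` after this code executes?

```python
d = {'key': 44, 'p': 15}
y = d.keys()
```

.keys() returns a dict_keys view object

dict_keys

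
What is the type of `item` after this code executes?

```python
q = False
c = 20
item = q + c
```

bool + int returns int (False is 0, so 0 + 20 = 20)

int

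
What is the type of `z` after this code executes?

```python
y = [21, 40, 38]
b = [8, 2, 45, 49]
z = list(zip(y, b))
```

list(zip(...)) returns a list of tuples

list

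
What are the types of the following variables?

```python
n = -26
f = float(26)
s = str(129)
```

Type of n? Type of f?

n is int; f is float

int, float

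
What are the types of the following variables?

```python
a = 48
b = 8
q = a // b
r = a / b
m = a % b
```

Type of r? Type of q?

int / int returns float; int // int returns int

float, int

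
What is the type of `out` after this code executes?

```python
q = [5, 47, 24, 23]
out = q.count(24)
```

list.count() returns int

int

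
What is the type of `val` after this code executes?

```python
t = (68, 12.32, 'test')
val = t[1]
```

Index 1 of tuple is 12.32 which is float

float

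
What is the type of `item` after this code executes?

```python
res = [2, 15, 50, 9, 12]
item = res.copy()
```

list.copy() returns list

list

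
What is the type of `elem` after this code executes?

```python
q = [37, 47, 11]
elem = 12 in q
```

'in' operator returns bool

bool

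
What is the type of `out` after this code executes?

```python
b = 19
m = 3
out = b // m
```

int // int returns int (19 // 3 = 6)

int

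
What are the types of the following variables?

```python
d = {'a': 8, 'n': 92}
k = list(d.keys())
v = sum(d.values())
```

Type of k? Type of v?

list(...) returns list; sum of int values returns int

list, int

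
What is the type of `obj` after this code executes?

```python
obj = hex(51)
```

hex() returns str representation

str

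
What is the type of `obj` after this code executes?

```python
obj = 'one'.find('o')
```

str.find() returns int (index, or -1)

int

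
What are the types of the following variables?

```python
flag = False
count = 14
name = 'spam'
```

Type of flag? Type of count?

flag is bool; count is int

bool, int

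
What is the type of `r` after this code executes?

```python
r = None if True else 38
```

Ternary: condition is True, if branch (None) taken → NoneType

NoneType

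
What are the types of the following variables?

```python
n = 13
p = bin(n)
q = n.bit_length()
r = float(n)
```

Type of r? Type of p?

float() returns float; bin() returns str

float, str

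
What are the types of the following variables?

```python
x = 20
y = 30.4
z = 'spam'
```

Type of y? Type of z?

y is float; z is str

float, str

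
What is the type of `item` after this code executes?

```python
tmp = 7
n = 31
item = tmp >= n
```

Comparison operators return bool

bool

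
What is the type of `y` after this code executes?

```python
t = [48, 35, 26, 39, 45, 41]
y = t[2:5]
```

Slicing a list always returns a list

list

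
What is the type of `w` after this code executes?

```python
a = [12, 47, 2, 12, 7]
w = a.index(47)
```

list.index() returns int

int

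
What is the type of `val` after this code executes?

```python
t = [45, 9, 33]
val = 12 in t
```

'in' operator returns bool

bool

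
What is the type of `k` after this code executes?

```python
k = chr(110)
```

chr() returns str (single character)

str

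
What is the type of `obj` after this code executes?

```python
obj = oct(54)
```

oct() returns str representation

str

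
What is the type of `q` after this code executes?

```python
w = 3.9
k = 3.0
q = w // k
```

float // float returns float (floor division preserves float type)

float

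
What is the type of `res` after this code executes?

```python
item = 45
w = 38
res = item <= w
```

Comparison operators return bool

bool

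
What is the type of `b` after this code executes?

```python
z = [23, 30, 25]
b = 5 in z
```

'in' operator returns bool

bool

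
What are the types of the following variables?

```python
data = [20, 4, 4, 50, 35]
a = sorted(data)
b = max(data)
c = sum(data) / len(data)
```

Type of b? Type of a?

max of ints returns int; sorted() returns list

int, list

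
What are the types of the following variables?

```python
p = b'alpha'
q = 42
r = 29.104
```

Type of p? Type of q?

p is bytes; q is int

bytes, int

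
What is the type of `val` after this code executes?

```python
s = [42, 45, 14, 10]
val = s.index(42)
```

list.index() returns int

int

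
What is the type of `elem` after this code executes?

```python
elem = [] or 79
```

'or' returns first truthy value (79, which is int)

int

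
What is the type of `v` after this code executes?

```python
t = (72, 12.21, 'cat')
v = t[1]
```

Index 1 of tuple is 12.21 which is float

float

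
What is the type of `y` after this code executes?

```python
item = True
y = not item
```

'not' always returns bool

bool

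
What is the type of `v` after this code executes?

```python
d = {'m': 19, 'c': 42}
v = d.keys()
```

.keys() returns a dict_keys view object

dict_keys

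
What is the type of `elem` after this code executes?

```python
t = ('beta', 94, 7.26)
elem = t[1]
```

Index 1 of tuple is 94 which is int

int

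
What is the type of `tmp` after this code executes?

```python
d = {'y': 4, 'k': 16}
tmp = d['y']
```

Accessing dict[str, int] with key 'y' returns int value 4

int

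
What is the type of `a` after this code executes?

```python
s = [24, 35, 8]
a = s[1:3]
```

Slicing a list always returns a list

list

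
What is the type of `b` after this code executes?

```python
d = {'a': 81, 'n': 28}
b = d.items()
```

dict.items() returns a dict_items view

dict_items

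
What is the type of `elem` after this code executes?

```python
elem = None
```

None has type NoneType

NoneType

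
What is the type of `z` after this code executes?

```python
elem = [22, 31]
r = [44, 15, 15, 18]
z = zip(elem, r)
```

zip() returns a zip iterator object

zip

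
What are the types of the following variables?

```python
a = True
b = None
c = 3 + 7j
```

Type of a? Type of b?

a is bool; b is NoneType

bool, NoneType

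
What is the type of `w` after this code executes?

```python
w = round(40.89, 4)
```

round() with ndigits arg returns float

float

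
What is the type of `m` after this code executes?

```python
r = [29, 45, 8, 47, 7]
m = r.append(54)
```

list.append() returns None (mutates in place)

NoneType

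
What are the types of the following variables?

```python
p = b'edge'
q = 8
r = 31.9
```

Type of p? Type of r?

p is bytes; r is float

bytes, float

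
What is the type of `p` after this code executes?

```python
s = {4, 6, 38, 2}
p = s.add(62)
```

set.add() returns None (mutates in place)

NoneType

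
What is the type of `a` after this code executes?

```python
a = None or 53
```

'or' with None returns the other value (53, int)

int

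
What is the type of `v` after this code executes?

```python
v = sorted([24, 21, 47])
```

sorted() always returns list

list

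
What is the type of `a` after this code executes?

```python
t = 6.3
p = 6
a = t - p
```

float - int returns float (6.3 - 6 = 0.3)

float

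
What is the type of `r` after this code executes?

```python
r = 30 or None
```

'or' returns first truthy value (30, int)

int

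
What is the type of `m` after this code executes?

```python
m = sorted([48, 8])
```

sorted() always returns list

list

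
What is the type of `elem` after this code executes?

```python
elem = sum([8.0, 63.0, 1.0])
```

sum() of floats returns float

float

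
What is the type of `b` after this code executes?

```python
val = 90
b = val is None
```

'is' comparison returns bool

bool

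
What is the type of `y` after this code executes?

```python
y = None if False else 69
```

Ternary: condition is False, else branch (69) taken → int

int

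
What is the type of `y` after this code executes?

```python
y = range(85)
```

range() returns a range object

range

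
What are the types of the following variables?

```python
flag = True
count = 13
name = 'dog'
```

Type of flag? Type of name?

flag is bool; name is str

bool, str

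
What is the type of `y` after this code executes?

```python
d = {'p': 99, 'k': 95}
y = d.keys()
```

.keys() returns a dict_keys view object

dict_keys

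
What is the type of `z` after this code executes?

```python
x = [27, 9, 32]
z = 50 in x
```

'in' operator returns bool

bool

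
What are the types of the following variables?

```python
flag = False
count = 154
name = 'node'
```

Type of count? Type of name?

count is int; name is str

int, str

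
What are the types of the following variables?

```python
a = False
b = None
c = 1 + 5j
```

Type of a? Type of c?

a is bool; c is complex

bool, complex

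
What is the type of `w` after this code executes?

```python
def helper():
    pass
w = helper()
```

A function with no return statement returns None

NoneType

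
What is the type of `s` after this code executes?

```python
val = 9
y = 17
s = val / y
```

int / int always returns float in Python 3 (9 / 17 = 0.529412)

float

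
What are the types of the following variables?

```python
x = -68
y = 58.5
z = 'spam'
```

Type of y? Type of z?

y is float; z is str

float, str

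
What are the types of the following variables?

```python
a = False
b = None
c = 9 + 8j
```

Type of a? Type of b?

a is bool; b is NoneType

bool, NoneType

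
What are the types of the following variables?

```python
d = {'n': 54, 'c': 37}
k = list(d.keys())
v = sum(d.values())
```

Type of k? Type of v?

list(...) returns list; sum of int values returns int

list, int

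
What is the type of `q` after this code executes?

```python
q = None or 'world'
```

'or' with None returns the other value ('world', str)

str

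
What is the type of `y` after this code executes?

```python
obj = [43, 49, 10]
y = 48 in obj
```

'in' operator returns bool

bool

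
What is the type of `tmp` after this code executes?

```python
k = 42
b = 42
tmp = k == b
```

Equality comparison returns bool

bool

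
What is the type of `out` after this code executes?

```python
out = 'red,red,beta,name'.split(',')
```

str.split() returns list

list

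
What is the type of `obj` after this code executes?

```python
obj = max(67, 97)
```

max() of ints returns int

int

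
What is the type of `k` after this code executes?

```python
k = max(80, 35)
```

max() of ints returns int

int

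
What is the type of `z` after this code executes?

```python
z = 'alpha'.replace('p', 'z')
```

str.replace() returns str

str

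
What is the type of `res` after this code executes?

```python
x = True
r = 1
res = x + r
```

bool + int returns int (True is 1, so 1 + 1 = 2)

int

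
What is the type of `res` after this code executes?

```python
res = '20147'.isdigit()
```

str.isdigit() returns bool

bool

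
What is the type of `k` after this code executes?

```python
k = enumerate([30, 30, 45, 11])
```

enumerate() returns an enumerate iterator object

enumerate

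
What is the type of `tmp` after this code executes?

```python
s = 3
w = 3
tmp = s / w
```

int / int always returns float in Python 3 (3 / 3 = 1)

float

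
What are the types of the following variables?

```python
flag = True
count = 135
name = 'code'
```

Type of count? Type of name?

count is int; name is str

int, str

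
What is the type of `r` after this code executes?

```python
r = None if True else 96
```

Ternary: condition is True, if branch (None) taken → NoneType

NoneType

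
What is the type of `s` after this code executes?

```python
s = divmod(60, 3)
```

divmod() returns a tuple (quotient, remainder)

tuple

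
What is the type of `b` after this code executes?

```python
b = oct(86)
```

oct() returns str representation

str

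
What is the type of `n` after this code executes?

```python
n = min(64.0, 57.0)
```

min() of floats returns float

float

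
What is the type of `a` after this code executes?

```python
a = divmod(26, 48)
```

divmod() returns a tuple (quotient, remainder)

tuple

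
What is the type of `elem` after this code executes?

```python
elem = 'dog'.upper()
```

str.upper() returns str

str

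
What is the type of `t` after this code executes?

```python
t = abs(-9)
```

abs() of int returns int

int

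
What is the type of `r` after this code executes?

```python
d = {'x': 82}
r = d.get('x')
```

dict.get() returns the value (int) when key is found

int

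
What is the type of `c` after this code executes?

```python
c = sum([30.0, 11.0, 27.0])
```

sum() of floats returns float

float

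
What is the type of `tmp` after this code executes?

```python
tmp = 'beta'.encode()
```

str.encode() returns bytes

bytes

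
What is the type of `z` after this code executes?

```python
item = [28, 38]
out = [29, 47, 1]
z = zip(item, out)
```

zip() returns a zip iterator object

zip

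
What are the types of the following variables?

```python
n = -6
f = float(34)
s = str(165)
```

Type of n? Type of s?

n is int; s is str

int, str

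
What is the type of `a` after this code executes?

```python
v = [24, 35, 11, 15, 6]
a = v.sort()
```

list.sort() returns None (sorts in place)

NoneType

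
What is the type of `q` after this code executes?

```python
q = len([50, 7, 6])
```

len() always returns int

int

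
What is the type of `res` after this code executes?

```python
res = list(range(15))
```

list(range(...)) returns list

list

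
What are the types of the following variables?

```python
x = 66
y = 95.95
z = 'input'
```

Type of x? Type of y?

x is int; y is float

int, float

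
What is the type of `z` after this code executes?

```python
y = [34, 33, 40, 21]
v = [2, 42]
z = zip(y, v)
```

zip() returns a zip iterator object

zip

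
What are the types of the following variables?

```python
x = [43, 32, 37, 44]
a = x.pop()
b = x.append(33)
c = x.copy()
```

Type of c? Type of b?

list.copy() returns list; list.append() returns None

list, NoneType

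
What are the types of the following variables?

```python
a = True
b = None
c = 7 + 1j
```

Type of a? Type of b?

a is bool; b is NoneType

bool, NoneType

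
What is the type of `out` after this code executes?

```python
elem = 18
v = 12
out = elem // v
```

int // int returns int (18 // 12 = 1)

int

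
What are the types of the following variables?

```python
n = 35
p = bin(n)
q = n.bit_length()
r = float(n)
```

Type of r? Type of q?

float() returns float; int.bit_length() returns int

float, int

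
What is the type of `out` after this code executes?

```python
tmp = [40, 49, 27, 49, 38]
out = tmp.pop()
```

list.pop() returns the popped element (int here)

int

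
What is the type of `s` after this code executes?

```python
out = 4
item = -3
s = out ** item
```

int ** negative int returns float

float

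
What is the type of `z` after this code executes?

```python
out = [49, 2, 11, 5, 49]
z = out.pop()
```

list.pop() returns the popped element (int here)

int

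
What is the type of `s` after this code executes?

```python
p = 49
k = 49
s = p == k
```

Equality comparison returns bool

bool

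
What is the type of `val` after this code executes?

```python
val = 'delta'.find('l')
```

str.find() returns int (index, or -1)

int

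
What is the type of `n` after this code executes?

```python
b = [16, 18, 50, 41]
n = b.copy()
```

list.copy() returns list

list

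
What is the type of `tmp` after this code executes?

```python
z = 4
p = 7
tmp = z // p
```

int // int returns int (4 // 7 = 0)

int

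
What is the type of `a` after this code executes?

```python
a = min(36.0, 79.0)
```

min() of floats returns float

float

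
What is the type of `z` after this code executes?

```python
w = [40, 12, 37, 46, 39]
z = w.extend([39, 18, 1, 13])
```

list.extend() returns None

NoneType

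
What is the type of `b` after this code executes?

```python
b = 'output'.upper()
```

str.upper() returns str

str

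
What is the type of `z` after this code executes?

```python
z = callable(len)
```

callable() returns bool

bool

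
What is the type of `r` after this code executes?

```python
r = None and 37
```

'and' returns first falsy value (None)

NoneType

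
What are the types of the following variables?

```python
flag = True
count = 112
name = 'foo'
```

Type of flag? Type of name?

flag is bool; name is str

bool, str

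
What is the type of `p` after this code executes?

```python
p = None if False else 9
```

Ternary: condition is False, else branch (9) taken → int

int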